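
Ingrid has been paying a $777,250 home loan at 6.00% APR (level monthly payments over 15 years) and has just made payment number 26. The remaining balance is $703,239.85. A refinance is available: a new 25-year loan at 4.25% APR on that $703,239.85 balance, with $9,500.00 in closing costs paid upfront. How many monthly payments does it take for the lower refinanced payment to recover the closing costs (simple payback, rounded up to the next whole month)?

4 months

Current payment = 777,250 × 6%/12 / (1 − (1+0.0050000)^−180) = $6,558.88.
Refinanced payment = 703,239.85 × 0.0035417 / (1 − (1+0.0035417)^−300) = $3,809.72.
Monthly savings = $6,558.88 − $3,809.72 = $2,749.16.
Break-even = $9,500.00 / $2,749.16 = 3.46 → 4 months.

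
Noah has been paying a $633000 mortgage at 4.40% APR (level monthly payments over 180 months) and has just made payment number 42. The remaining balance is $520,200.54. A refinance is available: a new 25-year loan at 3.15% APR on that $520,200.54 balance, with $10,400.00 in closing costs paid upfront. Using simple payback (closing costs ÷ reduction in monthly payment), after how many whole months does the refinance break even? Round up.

5 months

Current payment = 633,000 × 4.4%/12 / (1 − (1+0.0036667)^−180) = $4,810.12.
Refinanced payment = 520,200.54 × 0.0026250 / (1 − (1+0.0026250)^−300) = $2,507.63.
Monthly savings = $4,810.12 − $2,507.63 = $2,302.49.
Break-even = $10,400.00 / $2,302.49 = 4.52 → 5 months.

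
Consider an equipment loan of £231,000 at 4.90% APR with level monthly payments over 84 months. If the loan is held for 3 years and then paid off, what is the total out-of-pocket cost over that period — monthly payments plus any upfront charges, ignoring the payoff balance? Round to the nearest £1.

£117,147

At 4.90% the monthly rate is 0.0040833, so the payment is 231,000 × 0.0040833 / (1 − 1.0040833^−84) = £3,254.09.
Total outlay = 36 × £3,254.09 = £117,147.24.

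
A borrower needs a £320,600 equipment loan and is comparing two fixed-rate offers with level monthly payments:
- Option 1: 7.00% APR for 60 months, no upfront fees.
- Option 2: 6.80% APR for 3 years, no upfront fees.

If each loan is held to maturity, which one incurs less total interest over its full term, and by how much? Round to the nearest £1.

Option 2 by £25,579

Option 1: monthly rate = 7%/12 = 0.0058333; payment = 320,600 × 0.0058333 / (1 − (1+0.0058333)^−60) = £6,348.26.
Total interest on Option 1 = 60 × £6,348.26 − £320,600 = £60,295.60.
Option 2: at 6.80% the monthly rate is 0.0056667, so the payment is 320,600 × 0.0056667 / (1 − 1.0056667^−36) = £9,869.91.
Total interest on Option 2 = 36 × £9,869.91 − £320,600 = £34,716.76.
Option 2 is lower by £25,578.84.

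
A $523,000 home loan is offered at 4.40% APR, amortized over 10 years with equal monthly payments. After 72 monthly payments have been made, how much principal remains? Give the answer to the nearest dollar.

$237,059

With monthly rate i = 4.4%/12 = 0.0036667, the balance after k of n payments is P · [(1+i)^n − (1+i)^k] / [(1+i)^n − 1].
(1+0.0036667)^120 = 1.55145826 and (1+0.0036667)^72 = 1.30149965, so the balance is 523,000 × (1.55145826 − 1.30149965) / (1.55145826 − 1) = $237,059.37.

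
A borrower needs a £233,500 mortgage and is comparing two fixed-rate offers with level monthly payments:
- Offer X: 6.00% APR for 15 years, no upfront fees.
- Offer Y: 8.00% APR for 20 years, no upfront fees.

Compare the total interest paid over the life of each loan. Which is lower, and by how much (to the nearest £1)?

Offer X by £114,068

Offer X: at 6.00% the monthly rate is 0.0050000, so the payment is 233,500 × 0.0050000 / (1 − 1.0050000^−180) = £1,970.41.
Total interest on Offer X = 180 × £1,970.41 − £233,500 = £121,173.80.
Offer Y: at 8.00% the monthly rate is 0.0066667, so the payment is 233,500 × 0.0066667 / (1 − 1.0066667^−240) = £1,953.09.
Total interest on Offer Y = 240 × £1,953.09 − £233,500 = £235,241.60.
Offer X is lower by £114,067.80.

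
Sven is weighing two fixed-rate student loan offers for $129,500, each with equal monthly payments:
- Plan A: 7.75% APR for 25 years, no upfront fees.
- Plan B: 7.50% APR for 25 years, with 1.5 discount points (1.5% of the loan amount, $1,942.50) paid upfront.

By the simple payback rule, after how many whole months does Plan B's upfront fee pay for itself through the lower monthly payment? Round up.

92 months

Plan A: at 7.75% the monthly rate is 0.0064583, so the payment is 129,500 × 0.0064583 / (1 − 1.0064583^−300) = $978.15.
Plan B: at 7.50% the monthly rate is 0.0062500, so the payment is 129,500 × 0.0062500 / (1 − 1.0062500^−300) = $956.99.
Monthly savings = $978.15 − $956.99 = $21.16.
Break-even = $1,942.50 / $21.16 = 91.80 → 92 months.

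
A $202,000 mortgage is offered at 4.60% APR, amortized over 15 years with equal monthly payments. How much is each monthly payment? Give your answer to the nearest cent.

At 4.60% the monthly rate is 0.0038333, so the payment is 202,000 × 0.0038333 / (1 − 1.0038333^−180) = $1,555.63.

$1,555.63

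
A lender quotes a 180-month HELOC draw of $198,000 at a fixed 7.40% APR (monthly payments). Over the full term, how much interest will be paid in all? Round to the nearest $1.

$130,365

At 7.40% the monthly rate is 0.0061667, so the payment is 198,000 × 0.0061667 / (1 − 1.0061667^−180) = $1,824.25.
Total paid = 180 × $1,824.25 = $328,365.00; interest = $328,365.00 − $198,000 = $130,365.00.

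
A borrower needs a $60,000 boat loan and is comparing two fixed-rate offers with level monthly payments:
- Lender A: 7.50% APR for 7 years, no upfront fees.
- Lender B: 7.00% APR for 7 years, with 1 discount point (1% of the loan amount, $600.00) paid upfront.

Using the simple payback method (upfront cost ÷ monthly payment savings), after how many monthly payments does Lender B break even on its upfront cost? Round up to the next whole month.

41 months

Lender A: at 7.50% the monthly rate is 0.0062500, so the payment is 60,000 × 0.0062500 / (1 − 1.0062500^−84) = $920.30.
Lender B: monthly rate = 7%/12 = 0.0058333; payment = 60,000 × 0.0058333 / (1 − (1+0.0058333)^−84) = $905.56.
Monthly savings = $920.30 − $905.56 = $14.74.
Break-even = $600.00 / $14.74 = 40.71 → 41 months.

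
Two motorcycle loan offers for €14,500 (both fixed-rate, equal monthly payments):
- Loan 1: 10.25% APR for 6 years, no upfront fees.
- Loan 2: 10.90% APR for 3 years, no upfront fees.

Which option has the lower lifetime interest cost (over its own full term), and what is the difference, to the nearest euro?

Loan 1: at 10.25% the monthly rate is 0.0085417, so the payment is 14,500 × 0.0085417 / (1 − 1.0085417^−72) = €270.46.
Total interest on Loan 1 = 72 × €270.46 − €14,500 = €4,973.12.
Loan 2: monthly rate = 10.9%/12 = 0.0090833; payment = 14,500 × 0.0090833 / (1 − (1+0.0090833)^−36) = €474.03.
Total interest on Loan 2 = 36 × €474.03 − €14,500 = €2,565.08.
Loan 2 is lower by €2,408.04.

Loan 2 by €2,408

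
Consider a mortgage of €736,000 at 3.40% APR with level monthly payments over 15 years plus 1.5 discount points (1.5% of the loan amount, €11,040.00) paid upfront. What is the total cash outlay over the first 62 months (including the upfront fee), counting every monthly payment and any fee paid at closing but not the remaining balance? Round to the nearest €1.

Monthly rate = 3.4%/12 = 0.0028333; payment = 736,000 × 0.0028333 / (1 − (1+0.0028333)^−180) = €5,225.47.
Total outlay = 62 × €5,225.47 + €11,040.00 = €335,019.14.

€335,019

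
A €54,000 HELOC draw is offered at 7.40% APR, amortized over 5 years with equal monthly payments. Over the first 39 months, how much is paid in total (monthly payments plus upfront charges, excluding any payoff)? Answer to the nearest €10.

Monthly rate = 7.4%/12 = 0.0061667; payment = 54,000 × 0.0061667 / (1 − (1+0.0061667)^−60) = €1,079.48.
Total outlay = 39 × €1,079.48 = €42,099.72.

€42,100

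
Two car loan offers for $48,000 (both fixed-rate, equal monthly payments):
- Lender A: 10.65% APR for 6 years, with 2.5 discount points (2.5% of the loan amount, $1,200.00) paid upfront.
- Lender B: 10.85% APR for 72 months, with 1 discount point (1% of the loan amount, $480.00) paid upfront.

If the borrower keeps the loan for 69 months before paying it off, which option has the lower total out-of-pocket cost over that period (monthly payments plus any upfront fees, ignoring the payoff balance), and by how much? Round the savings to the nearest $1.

Lender A: monthly rate = 10.65%/12 = 0.0088750; payment = 48,000 × 0.0088750 / (1 − (1+0.0088750)^−72) = $905.05.
Lender B: at 10.85% the monthly rate is 0.0090417, so the payment is 48,000 × 0.0090417 / (1 − 1.0090417^−72) = $909.95.
Over 69 months: Lender A costs 69 × $905.05 + $1,200.00 = $63,648.45; Lender B costs 69 × $909.95 + $480.00 = $63,266.55.
Lender B is cheaper by $63,648.45 − $63,266.55 = $381.90.

Lender B by $382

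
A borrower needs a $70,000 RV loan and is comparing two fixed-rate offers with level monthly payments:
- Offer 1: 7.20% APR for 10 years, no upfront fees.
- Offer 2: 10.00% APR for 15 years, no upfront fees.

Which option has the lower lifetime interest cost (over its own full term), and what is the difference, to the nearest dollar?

Offer 1 by $37,001

Offer 1: at 7.20% the monthly rate is 0.0060000, so the payment is 70,000 × 0.0060000 / (1 − 1.0060000^−120) = $819.99.
Total interest on Offer 1 = 120 × $819.99 − $70,000 = $28,398.80.
Offer 2: at 10.00% the monthly rate is 0.0083333, so the payment is 70,000 × 0.0083333 / (1 − 1.0083333^−180) = $752.22.
Total interest on Offer 2 = 180 × $752.22 − $70,000 = $65,399.60.
Offer 1 is lower by $37,000.80.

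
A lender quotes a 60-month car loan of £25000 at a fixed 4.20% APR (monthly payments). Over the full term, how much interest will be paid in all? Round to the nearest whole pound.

Monthly rate = 4.2%/12 = 0.0035000; payment = 25,000 × 0.0035000 / (1 − (1+0.0035000)^−60) = £462.67.
Total paid = 60 × £462.67 = £27,760.20; interest = £27,760.20 − £25,000 = £2,760.20.

£2,760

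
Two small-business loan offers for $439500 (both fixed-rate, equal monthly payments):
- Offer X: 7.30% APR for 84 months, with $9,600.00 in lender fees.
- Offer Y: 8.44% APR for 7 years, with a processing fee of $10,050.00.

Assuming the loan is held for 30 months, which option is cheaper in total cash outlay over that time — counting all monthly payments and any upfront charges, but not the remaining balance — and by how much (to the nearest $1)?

Offer X: at 7.30% the monthly rate is 0.0060833, so the payment is 439,500 × 0.0060833 / (1 − 1.0060833^−84) = $6,697.87.
Offer Y: monthly rate = 8.44%/12 = 0.0070333; payment = 439,500 × 0.0070333 / (1 − (1+0.0070333)^−84) = $6,946.88.
Over 30 months: Offer X costs 30 × $6,697.87 + $9,600.00 = $210,536.10; Offer Y costs 30 × $6,946.88 + $10,050.00 = $218,456.40.
Offer X is cheaper by $218,456.40 − $210,536.10 = $7,920.30.

Offer X by $7,920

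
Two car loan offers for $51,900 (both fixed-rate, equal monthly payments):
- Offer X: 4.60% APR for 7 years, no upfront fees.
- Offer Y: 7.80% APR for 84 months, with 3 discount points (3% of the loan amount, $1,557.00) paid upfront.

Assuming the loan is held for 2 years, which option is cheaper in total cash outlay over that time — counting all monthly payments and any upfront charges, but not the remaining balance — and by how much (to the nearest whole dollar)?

Offer X: monthly rate = 4.6%/12 = 0.0038333; payment = 51,900 × 0.0038333 / (1 − (1+0.0038333)^−84) = $723.83.
Offer Y: at 7.80% the monthly rate is 0.0065000, so the payment is 51,900 × 0.0065000 / (1 − 1.0065000^−84) = $803.76.
Over 24 months: Offer X costs 24 × $723.83 = $17,371.92; Offer Y costs 24 × $803.76 + $1,557.00 = $20,847.24.
Offer X is cheaper by $20,847.24 − $17,371.92 = $3,475.32.

Offer X by $3,475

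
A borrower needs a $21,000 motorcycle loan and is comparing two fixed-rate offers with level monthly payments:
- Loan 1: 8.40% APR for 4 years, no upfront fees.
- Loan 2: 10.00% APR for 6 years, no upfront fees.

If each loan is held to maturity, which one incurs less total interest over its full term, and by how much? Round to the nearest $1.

Loan 1: monthly rate = 8.4%/12 = 0.0070000; payment = 21,000 × 0.0070000 / (1 − (1+0.0070000)^−48) = $516.62.
Total interest on Loan 1 = 48 × $516.62 − $21,000 = $3,797.76.
Loan 2: at 10.00% the monthly rate is 0.0083333, so the payment is 21,000 × 0.0083333 / (1 − 1.0083333^−72) = $389.04.
Total interest on Loan 2 = 72 × $389.04 − $21,000 = $7,010.88.
Loan 1 is lower by $3,213.12.

Loan 1 by $3,213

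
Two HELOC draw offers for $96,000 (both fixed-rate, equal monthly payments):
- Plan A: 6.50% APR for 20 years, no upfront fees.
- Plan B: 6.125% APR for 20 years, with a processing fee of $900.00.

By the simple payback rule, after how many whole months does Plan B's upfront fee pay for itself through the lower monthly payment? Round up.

Plan A: at 6.50% the monthly rate is 0.0054167, so the payment is 96,000 × 0.0054167 / (1 − 1.0054167^−240) = $715.75.
Plan B: monthly rate = 6.125%/12 = 0.0051042; payment = 96,000 × 0.0051042 / (1 − (1+0.0051042)^−240) = $694.71.
Monthly savings = $715.75 − $694.71 = $21.04.
Break-even = $900.00 / $21.04 = 42.78 → 43 months.

43 months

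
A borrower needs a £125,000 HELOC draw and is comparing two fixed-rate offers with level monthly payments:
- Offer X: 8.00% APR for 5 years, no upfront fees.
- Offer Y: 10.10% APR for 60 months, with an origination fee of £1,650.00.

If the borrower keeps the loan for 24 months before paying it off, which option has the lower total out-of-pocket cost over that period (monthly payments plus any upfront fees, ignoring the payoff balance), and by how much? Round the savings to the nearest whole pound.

Offer X: at 8.00% the monthly rate is 0.0066667, so the payment is 125,000 × 0.0066667 / (1 − 1.0066667^−60) = £2,534.55.
Offer Y: monthly rate = 10.1%/12 = 0.0084167; payment = 125,000 × 0.0084167 / (1 − (1+0.0084167)^−60) = £2,662.04.
Over 24 months: Offer X costs 24 × £2,534.55 = £60,829.20; Offer Y costs 24 × £2,662.04 + £1,650.00 = £65,538.96.
Offer X is cheaper by £65,538.96 − £60,829.20 = £4,709.76.

Offer X by £4,710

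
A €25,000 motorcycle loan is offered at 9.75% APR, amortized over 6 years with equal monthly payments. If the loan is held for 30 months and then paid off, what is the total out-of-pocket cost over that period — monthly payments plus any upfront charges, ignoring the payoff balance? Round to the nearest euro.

€13,800

Monthly rate = 9.75%/12 = 0.0081250; payment = 25,000 × 0.0081250 / (1 − (1+0.0081250)^−72) = €460.00.
Total outlay = 30 × €460.00 = €13,800.00.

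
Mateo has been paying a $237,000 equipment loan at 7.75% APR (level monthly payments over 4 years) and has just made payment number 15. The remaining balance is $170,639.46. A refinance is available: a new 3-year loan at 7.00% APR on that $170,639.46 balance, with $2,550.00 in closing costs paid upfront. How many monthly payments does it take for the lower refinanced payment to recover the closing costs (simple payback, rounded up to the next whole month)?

Current payment = 237,000 × 7.75%/12 / (1 − (1+0.0064583)^−48) = $5,758.09.
Refinanced payment = 170,639.46 × 0.0058333 / (1 − (1+0.0058333)^−36) = $5,268.85.
Monthly savings = $5,758.09 − $5,268.85 = $489.24.
Break-even = $2,550.00 / $489.24 = 5.21 → 6 months.

6 months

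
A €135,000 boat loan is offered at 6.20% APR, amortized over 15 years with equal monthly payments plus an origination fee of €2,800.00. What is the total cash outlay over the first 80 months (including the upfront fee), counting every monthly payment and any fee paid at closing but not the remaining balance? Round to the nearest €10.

€95,110

At 6.20% the monthly rate is 0.0051667, so the payment is 135,000 × 0.0051667 / (1 − 1.0051667^−180) = €1,153.85.
Total outlay = 80 × €1,153.85 + €2,800.00 = €95,108.00.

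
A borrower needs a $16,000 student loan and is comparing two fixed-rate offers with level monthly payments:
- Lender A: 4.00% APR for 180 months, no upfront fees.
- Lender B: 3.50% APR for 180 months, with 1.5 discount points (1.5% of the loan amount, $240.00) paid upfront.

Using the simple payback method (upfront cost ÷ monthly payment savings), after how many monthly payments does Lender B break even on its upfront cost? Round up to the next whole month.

61 months

Lender A: monthly rate = 4%/12 = 0.0033333; payment = 16,000 × 0.0033333 / (1 − (1+0.0033333)^−180) = $118.35.
Lender B: at 3.50% the monthly rate is 0.0029167, so the payment is 16,000 × 0.0029167 / (1 − 1.0029167^−180) = $114.38.
Monthly savings = $118.35 − $114.38 = $3.97.
Break-even = $240.00 / $3.97 = 60.45 → 61 months.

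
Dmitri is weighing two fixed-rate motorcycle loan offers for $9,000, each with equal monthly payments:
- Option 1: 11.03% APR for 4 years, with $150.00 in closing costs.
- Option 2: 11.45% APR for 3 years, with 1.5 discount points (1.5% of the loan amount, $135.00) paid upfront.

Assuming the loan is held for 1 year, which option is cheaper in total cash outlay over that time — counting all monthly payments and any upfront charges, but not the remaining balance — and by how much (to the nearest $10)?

Option 1 by $750

Option 1: monthly rate = 11.03%/12 = 0.0091917; payment = 9,000 × 0.0091917 / (1 − (1+0.0091917)^−48) = $232.74.
Option 2: monthly rate = 11.45%/12 = 0.0095417; payment = 9,000 × 0.0095417 / (1 − (1+0.0095417)^−36) = $296.57.
Over 12 months: Option 1 costs 12 × $232.74 + $150.00 = $2,942.88; Option 2 costs 12 × $296.57 + $135.00 = $3,693.84.
Option 1 is cheaper by $3,693.84 − $2,942.88 = $750.96.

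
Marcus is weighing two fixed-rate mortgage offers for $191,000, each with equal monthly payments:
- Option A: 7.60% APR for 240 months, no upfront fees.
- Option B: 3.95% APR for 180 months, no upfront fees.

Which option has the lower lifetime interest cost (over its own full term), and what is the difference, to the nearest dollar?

Option B by $118,648

Option A: monthly rate = 7.6%/12 = 0.0063333; payment = 191,000 × 0.0063333 / (1 − (1+0.0063333)^−240) = $1,550.38.
Total interest on Option A = 240 × $1,550.38 − $191,000 = $181,091.20.
Option B: at 3.95% the monthly rate is 0.0032917, so the payment is 191,000 × 0.0032917 / (1 − 1.0032917^−180) = $1,408.02.
Total interest on Option B = 180 × $1,408.02 − $191,000 = $62,443.60.
Option B is lower by $118,647.60.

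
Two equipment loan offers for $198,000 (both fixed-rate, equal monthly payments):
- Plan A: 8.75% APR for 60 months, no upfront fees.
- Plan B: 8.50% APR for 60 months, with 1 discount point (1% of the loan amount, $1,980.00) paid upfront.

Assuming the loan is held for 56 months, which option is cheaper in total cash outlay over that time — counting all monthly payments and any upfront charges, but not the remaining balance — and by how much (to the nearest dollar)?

Plan A by $642

Plan A: at 8.75% the monthly rate is 0.0072917, so the payment is 198,000 × 0.0072917 / (1 − 1.0072917^−60) = $4,086.17.
Plan B: monthly rate = 8.5%/12 = 0.0070833; payment = 198,000 × 0.0070833 / (1 − (1+0.0070833)^−60) = $4,062.27.
Over 56 months: Plan A costs 56 × $4,086.17 = $228,825.52; Plan B costs 56 × $4,062.27 + $1,980.00 = $229,467.12.
Plan A is cheaper by $229,467.12 − $228,825.52 = $641.60.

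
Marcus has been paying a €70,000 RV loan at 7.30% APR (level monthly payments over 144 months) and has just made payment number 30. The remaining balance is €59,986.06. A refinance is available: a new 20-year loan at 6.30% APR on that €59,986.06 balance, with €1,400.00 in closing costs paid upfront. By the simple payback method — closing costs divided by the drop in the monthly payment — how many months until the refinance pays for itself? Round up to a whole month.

Current payment = 70,000 × 7.3%/12 / (1 − (1+0.0060833)^−144) = €731.11.
Refinanced payment = 59,986.06 × 0.0052500 / (1 − (1+0.0052500)^−240) = €440.20.
Monthly savings = €731.11 − €440.20 = €290.91.
Break-even = €1,400.00 / €290.91 = 4.81 → 5 months.

5 months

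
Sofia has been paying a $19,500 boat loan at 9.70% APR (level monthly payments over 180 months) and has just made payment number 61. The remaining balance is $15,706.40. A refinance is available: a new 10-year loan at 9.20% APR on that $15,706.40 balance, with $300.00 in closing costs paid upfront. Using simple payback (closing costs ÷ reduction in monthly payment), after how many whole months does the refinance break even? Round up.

57 months

Current payment = 19,500 × 9.7%/12 / (1 − (1+0.0080833)^−180) = $205.98.
Refinanced payment = 15,706.40 × 0.0076667 / (1 − (1+0.0076667)^−120) = $200.67.
Monthly savings = $205.98 − $200.67 = $5.31.
Break-even = $300.00 / $5.31 = 56.50 → 57 months.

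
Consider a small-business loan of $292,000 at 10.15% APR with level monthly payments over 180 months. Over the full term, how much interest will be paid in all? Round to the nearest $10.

At 10.15% the monthly rate is 0.0084583, so the payment is 292,000 × 0.0084583 / (1 − 1.0084583^−180) = $3,164.70.
Total paid = 180 × $3,164.70 = $569,646.00; interest = $569,646.00 − $292,000 = $277,646.00.

$277,650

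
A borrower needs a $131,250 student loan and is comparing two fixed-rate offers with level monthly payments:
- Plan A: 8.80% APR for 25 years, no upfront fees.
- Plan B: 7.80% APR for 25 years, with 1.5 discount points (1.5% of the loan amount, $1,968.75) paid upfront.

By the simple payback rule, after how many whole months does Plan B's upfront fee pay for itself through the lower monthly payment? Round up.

Plan A: at 8.80% the monthly rate is 0.0073333, so the payment is 131,250 × 0.0073333 / (1 − 1.0073333^−300) = $1,083.53.
Plan B: monthly rate = 7.8%/12 = 0.0065000; payment = 131,250 × 0.0065000 / (1 − (1+0.0065000)^−300) = $995.68.
Monthly savings = $1,083.53 − $995.68 = $87.85.
Break-even = $1,968.75 / $87.85 = 22.41 → 23 months.

23 months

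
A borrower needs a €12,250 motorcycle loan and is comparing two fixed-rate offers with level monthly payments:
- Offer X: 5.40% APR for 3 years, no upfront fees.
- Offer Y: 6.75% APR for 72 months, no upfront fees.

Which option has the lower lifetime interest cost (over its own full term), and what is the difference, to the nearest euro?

Offer X by €1,635

Offer X: monthly rate = 5.4%/12 = 0.0045000; payment = 12,250 × 0.0045000 / (1 − (1+0.0045000)^−36) = €369.35.
Total interest on Offer X = 36 × €369.35 − €12,250 = €1,046.60.
Offer Y: monthly rate = 6.75%/12 = 0.0056250; payment = 12,250 × 0.0056250 / (1 − (1+0.0056250)^−72) = €207.38.
Total interest on Offer Y = 72 × €207.38 − €12,250 = €2,681.36.
Offer X is lower by €1,634.76.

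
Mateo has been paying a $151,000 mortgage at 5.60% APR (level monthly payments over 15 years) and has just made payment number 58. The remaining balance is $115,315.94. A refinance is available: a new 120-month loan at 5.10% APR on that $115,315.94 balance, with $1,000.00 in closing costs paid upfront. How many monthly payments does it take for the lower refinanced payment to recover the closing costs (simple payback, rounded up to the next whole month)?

77 months

Current payment = 151,000 × 5.6%/12 / (1 − (1+0.0046667)^−180) = $1,241.82.
Refinanced payment = 115,315.94 × 0.0042500 / (1 − (1+0.0042500)^−120) = $1,228.75.
Monthly savings = $1,241.82 − $1,228.75 = $13.07.
Break-even = $1,000.00 / $13.07 = 76.51 → 77 months.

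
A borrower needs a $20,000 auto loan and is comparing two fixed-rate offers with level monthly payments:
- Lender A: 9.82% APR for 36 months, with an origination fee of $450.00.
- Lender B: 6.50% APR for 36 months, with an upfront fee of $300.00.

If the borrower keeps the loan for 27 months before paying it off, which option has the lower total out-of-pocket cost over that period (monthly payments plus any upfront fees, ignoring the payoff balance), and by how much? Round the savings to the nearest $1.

Lender A: monthly rate = 9.82%/12 = 0.0081833; payment = 20,000 × 0.0081833 / (1 − (1+0.0081833)^−36) = $643.65.
Lender B: at 6.50% the monthly rate is 0.0054167, so the payment is 20,000 × 0.0054167 / (1 − 1.0054167^−36) = $612.98.
Over 27 months: Lender A costs 27 × $643.65 + $450.00 = $17,828.55; Lender B costs 27 × $612.98 + $300.00 = $16,850.46.
Lender B is cheaper by $17,828.55 − $16,850.46 = $978.09.

Lender B by $978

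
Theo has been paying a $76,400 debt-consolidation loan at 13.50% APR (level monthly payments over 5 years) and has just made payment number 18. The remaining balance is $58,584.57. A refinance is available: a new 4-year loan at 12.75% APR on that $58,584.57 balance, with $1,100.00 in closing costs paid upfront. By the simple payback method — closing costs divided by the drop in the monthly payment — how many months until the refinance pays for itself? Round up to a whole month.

6 months

Current payment = 76,400 × 13.5%/12 / (1 − (1+0.0112500)^−60) = $1,757.95.
Refinanced payment = 58,584.57 × 0.0106250 / (1 − (1+0.0106250)^−48) = $1,564.42.
Monthly savings = $1,757.95 − $1,564.42 = $193.53.
Break-even = $1,100.00 / $193.53 = 5.68 → 6 months.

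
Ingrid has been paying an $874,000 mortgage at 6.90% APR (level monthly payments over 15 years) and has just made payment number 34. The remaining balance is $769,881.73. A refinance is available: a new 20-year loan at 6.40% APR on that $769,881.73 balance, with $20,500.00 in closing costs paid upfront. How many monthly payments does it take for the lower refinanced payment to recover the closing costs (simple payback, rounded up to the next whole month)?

Current payment = 874,000 × 6.9%/12 / (1 − (1+0.0057500)^−180) = $7,806.98.
Refinanced payment = 769,881.73 × 0.0053333 / (1 − (1+0.0053333)^−240) = $5,694.80.
Monthly savings = $7,806.98 − $5,694.80 = $2,112.18.
Break-even = $20,500.00 / $2,112.18 = 9.71 → 10 months.

10 months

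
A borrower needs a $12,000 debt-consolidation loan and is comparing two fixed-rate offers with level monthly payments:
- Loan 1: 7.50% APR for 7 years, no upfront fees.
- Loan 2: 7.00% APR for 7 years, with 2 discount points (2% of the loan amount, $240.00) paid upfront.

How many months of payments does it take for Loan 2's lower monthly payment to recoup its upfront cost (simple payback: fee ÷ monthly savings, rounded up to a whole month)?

Loan 1: at 7.50% the monthly rate is 0.0062500, so the payment is 12,000 × 0.0062500 / (1 − 1.0062500^−84) = $184.06.
Loan 2: at 7.00% the monthly rate is 0.0058333, so the payment is 12,000 × 0.0058333 / (1 − 1.0058333^−84) = $181.11.
Monthly savings = $184.06 − $181.11 = $2.95.
Break-even = $240.00 / $2.95 = 81.36 → 82 months.

82 months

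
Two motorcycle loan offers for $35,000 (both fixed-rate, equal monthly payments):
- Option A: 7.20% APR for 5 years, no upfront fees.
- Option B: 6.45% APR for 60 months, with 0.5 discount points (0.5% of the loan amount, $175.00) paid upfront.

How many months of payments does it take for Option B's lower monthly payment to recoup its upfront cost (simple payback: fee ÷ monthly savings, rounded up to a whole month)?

Option A: monthly rate = 7.2%/12 = 0.0060000; payment = 35,000 × 0.0060000 / (1 − (1+0.0060000)^−60) = $696.35.
Option B: at 6.45% the monthly rate is 0.0053750, so the payment is 35,000 × 0.0053750 / (1 − 1.0053750^−60) = $684.00.
Monthly savings = $696.35 − $684.00 = $12.35.
Break-even = $175.00 / $12.35 = 14.17 → 15 months.

15 months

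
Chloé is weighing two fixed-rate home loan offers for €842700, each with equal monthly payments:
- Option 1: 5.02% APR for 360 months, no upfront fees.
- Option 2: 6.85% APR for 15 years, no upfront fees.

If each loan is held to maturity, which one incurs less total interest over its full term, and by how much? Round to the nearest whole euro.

Option 1: at 5.02% the monthly rate is 0.0041833, so the payment is 842,700 × 0.0041833 / (1 − 1.0041833^−360) = €4,534.10.
Total interest on Option 1 = 360 × €4,534.10 − €842,700 = €789,576.00.
Option 2: monthly rate = 6.85%/12 = 0.0057083; payment = 842,700 × 0.0057083 / (1 − (1+0.0057083)^−180) = €7,503.93.
Total interest on Option 2 = 180 × €7,503.93 − €842,700 = €508,007.40.
Option 2 is lower by €281,568.60.

Option 2 by €281,569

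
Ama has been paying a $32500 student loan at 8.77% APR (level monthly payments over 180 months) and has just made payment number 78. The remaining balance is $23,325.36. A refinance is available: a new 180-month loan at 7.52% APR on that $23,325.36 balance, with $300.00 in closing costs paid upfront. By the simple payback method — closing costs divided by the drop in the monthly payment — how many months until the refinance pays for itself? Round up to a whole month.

Current payment = 32,500 × 8.77%/12 / (1 − (1+0.0073083)^−180) = $325.20.
Refinanced payment = 23,325.36 × 0.0062667 / (1 − (1+0.0062667)^−180) = $216.49.
Monthly savings = $325.20 − $216.49 = $108.71.
Break-even = $300.00 / $108.71 = 2.76 → 3 months.

3 months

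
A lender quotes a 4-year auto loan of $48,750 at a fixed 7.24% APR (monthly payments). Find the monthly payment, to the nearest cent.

Monthly rate = 7.24%/12 = 0.0060333; payment = 48,750 × 0.0060333 / (1 − (1+0.0060333)^−48) = $1,172.82.

$1,172.82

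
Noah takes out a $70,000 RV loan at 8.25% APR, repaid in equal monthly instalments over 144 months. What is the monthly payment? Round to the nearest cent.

$767.35

At 8.25% the monthly rate is 0.0068750, so the payment is 70,000 × 0.0068750 / (1 − 1.0068750^−144) = $767.35.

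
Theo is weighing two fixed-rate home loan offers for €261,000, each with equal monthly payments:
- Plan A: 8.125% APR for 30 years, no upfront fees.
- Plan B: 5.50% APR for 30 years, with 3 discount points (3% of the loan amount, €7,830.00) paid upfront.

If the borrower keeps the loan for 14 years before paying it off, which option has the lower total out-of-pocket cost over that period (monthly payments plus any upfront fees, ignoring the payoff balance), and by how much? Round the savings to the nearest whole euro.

Plan B by €68,776

Plan A: at 8.125% the monthly rate is 0.0067708, so the payment is 261,000 × 0.0067708 / (1 − 1.0067708^−360) = €1,937.92.
Plan B: at 5.50% the monthly rate is 0.0045833, so the payment is 261,000 × 0.0045833 / (1 − 1.0045833^−360) = €1,481.93.
Over 168 months: Plan A costs 168 × €1,937.92 = €325,570.56; Plan B costs 168 × €1,481.93 + €7,830.00 = €256,794.24.
Plan B is cheaper by €325,570.56 − €256,794.24 = €68,776.32.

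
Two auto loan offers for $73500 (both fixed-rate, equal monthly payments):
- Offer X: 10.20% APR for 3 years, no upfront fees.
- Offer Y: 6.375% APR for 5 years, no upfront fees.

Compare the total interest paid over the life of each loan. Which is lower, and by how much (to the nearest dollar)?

Offer X: monthly rate = 10.2%/12 = 0.0085000; payment = 73,500 × 0.0085000 / (1 − (1+0.0085000)^−36) = $2,378.55.
Total interest on Offer X = 36 × $2,378.55 − $73,500 = $12,127.80.
Offer Y: at 6.375% the monthly rate is 0.0053125, so the payment is 73,500 × 0.0053125 / (1 − 1.0053125^−60) = $1,433.81.
Total interest on Offer Y = 60 × $1,433.81 − $73,500 = $12,528.60.
Offer X is lower by $400.80.

Offer X by $401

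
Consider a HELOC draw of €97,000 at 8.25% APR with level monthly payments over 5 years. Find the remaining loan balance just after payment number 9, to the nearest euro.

With monthly rate i = 8.25%/12 = 0.0068750, the balance after k of n payments is P · [(1+i)^n − (1+i)^k] / [(1+i)^n − 1].
(1+0.0068750)^60 = 1.50845884 and (1+0.0068750)^9 = 1.06360414, so the balance is 97,000 × (1.50845884 − 1.06360414) / (1.50845884 − 1) = €84,866.07.

€84,866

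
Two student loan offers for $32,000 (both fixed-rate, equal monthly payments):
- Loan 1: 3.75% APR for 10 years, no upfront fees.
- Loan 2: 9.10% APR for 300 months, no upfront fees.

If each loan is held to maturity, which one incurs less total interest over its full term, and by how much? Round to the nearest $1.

Loan 1: at 3.75% the monthly rate is 0.0031250, so the payment is 32,000 × 0.0031250 / (1 − 1.0031250^−120) = $320.20.
Total interest on Loan 1 = 120 × $320.20 − $32,000 = $6,424.00.
Loan 2: at 9.10% the monthly rate is 0.0075833, so the payment is 32,000 × 0.0075833 / (1 − 1.0075833^−300) = $270.74.
Total interest on Loan 2 = 300 × $270.74 − $32,000 = $49,222.00.
Loan 1 is lower by $42,798.00.

Loan 1 by $42,798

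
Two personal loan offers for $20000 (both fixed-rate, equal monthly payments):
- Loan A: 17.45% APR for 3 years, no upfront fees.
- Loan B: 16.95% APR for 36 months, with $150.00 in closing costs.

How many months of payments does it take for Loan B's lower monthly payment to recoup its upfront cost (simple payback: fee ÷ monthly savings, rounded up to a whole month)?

31 months

Loan A: monthly rate = 17.45%/12 = 0.0145417; payment = 20,000 × 0.0145417 / (1 − (1+0.0145417)^−36) = $717.54.
Loan B: monthly rate = 16.95%/12 = 0.0141250; payment = 20,000 × 0.0141250 / (1 − (1+0.0141250)^−36) = $712.56.
Monthly savings = $717.54 − $712.56 = $4.98.
Break-even = $150.00 / $4.98 = 30.12 → 31 months.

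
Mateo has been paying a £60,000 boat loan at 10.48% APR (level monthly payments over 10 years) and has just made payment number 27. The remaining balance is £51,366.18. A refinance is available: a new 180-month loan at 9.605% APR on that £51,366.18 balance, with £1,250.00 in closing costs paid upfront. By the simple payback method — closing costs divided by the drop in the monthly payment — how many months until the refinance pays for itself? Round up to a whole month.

Current payment = 60,000 × 10.48%/12 / (1 − (1+0.0087333)^−120) = £808.94.
Refinanced payment = 51,366.18 × 0.0080042 / (1 − (1+0.0080042)^−180) = £539.64.
Monthly savings = £808.94 − £539.64 = £269.30.
Break-even = £1,250.00 / £269.30 = 4.64 → 5 months.

5 months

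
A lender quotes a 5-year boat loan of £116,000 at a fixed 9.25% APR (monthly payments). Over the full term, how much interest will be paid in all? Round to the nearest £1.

£29,324

At 9.25% the monthly rate is 0.0077083, so the payment is 116,000 × 0.0077083 / (1 − 1.0077083^−60) = £2,422.07.
Total paid = 60 × £2,422.07 = £145,324.20; interest = £145,324.20 − £116,000 = £29,324.20.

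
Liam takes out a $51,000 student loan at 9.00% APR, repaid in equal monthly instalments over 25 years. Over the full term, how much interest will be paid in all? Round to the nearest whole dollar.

$77,397

At 9.00% the monthly rate is 0.0075000, so the payment is 51,000 × 0.0075000 / (1 − 1.0075000^−300) = $427.99.
Total paid = 300 × $427.99 = $128,397.00; interest = $128,397.00 − $51,000 = $77,397.00.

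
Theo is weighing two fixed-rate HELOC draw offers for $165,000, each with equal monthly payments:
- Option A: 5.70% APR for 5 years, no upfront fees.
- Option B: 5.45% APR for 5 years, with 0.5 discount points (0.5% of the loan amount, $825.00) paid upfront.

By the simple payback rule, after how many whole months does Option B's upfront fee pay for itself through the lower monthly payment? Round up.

44 months

Option A: monthly rate = 5.7%/12 = 0.0047500; payment = 165,000 × 0.0047500 / (1 − (1+0.0047500)^−60) = $3,166.95.
Option B: monthly rate = 5.45%/12 = 0.0045417; payment = 165,000 × 0.0045417 / (1 − (1+0.0045417)^−60) = $3,147.89.
Monthly savings = $3,166.95 − $3,147.89 = $19.06.
Break-even = $825.00 / $19.06 = 43.28 → 44 months.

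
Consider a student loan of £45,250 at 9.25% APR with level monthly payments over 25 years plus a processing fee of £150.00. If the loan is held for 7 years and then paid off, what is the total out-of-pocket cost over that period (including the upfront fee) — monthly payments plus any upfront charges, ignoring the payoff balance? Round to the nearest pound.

£32,701

Monthly rate = 9.25%/12 = 0.0077083; payment = 45,250 × 0.0077083 / (1 − (1+0.0077083)^−300) = £387.51.
Total outlay = 84 × £387.51 + £150.00 = £32,700.84.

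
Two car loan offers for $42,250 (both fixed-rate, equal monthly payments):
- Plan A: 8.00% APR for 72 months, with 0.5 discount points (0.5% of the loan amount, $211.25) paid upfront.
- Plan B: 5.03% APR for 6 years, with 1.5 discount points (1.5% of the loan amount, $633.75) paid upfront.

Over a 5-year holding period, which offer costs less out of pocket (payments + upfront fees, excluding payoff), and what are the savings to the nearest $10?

Plan B by $3,160

Plan A: at 8.00% the monthly rate is 0.0066667, so the payment is 42,250 × 0.0066667 / (1 − 1.0066667^−72) = $740.78.
Plan B: monthly rate = 5.03%/12 = 0.0041917; payment = 42,250 × 0.0041917 / (1 − (1+0.0041917)^−72) = $681.02.
Over 60 months: Plan A costs 60 × $740.78 + $211.25 = $44,658.05; Plan B costs 60 × $681.02 + $633.75 = $41,494.95.
Plan B is cheaper by $44,658.05 − $41,494.95 = $3,163.10.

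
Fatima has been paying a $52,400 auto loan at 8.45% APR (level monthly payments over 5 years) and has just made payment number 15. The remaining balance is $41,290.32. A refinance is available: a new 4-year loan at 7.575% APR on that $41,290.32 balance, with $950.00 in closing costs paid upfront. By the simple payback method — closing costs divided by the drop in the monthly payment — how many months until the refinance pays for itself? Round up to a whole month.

Current payment = 52,400 × 8.45%/12 / (1 − (1+0.0070417)^−60) = $1,073.80.
Refinanced payment = 41,290.32 × 0.0063125 / (1 − (1+0.0063125)^−48) = $999.80.
Monthly savings = $1,073.80 − $999.80 = $74.00.
Break-even = $950.00 / $74.00 = 12.84 → 13 months.

13 months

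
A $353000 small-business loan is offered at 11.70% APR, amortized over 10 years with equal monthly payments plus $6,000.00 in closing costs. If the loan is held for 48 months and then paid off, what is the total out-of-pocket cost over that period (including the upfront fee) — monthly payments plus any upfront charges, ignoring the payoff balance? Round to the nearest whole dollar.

Monthly rate = 11.7%/12 = 0.0097500; payment = 353,000 × 0.0097500 / (1 − (1+0.0097500)^−120) = $5,003.49.
Total outlay = 48 × $5,003.49 + $6,000.00 = $246,167.52.

$246,168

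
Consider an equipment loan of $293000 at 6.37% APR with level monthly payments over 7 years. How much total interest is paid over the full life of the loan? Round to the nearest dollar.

Monthly rate = 6.37%/12 = 0.0053083; payment = 293,000 × 0.0053083 / (1 − (1+0.0053083)^−84) = $4,332.47.
Total paid = 84 × $4,332.47 = $363,927.48; interest = $363,927.48 − $293,000 = $70,927.48.

$70,927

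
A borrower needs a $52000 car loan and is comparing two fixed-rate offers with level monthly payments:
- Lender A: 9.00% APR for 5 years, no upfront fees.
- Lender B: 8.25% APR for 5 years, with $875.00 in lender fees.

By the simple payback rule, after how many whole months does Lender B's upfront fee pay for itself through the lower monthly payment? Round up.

Lender A: monthly rate = 9%/12 = 0.0075000; payment = 52,000 × 0.0075000 / (1 − (1+0.0075000)^−60) = $1,079.43.
Lender B: at 8.25% the monthly rate is 0.0068750, so the payment is 52,000 × 0.0068750 / (1 − 1.0068750^−60) = $1,060.61.
Monthly savings = $1,079.43 − $1,060.61 = $18.82.
Break-even = $875.00 / $18.82 = 46.49 → 47 months.

47 months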